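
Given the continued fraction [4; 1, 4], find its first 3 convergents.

Using the convergent recurrence p_i = a_i*p_{i-1} + p_{i-2}, q_i = a_i*q_{i-1} + q_{i-2} with p_{-2}=0, p_{-1}=1, q_{-2}=1, q_{-1}=0:
  i=0: a_0=4, p_0 = 4*1 + 0 = 4, q_0 = 4*0 + 1 = 1.
  i=1: a_1=1, p_1 = 1*4 + 1 = 5, q_1 = 1*1 + 0 = 1.
  i=2: a_2=4, p_2 = 4*5 + 4 = 24, q_2 = 4*1 + 1 = 5.

4/1, 5/1, 24/5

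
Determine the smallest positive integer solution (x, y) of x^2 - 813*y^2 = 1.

First expand sqrt(813) as a continued fraction. With x_i = (sqrt(813) + m_i)/d_i and (m_0, d_0) = (0, 1): a_0 = floor(sqrt(813)) = 28, since 28^2 = 784 <= 813 < 841 = 29^2.
Iterate m_{i+1} = d_i*a_i - m_i, d_{i+1} = (813 - m_{i+1}^2)/d_i, a_{i+1} = floor((a_0 + m_{i+1})/d_{i+1}):
  m_1 = 1*28 - 0 = 28, d_1 = (813 - 28^2)/1 = 29/1 = 29, a_1 = floor((28 + 28)/29) = 1.
  m_2 = 29*1 - 28 = 1, d_2 = (813 - 1^2)/29 = 812/29 = 28, a_2 = floor((28 + 1)/28) = 1.
  m_3 = 28*1 - 1 = 27, d_3 = (813 - 27^2)/28 = 84/28 = 3, a_3 = floor((28 + 27)/3) = 18.
  m_4 = 3*18 - 27 = 27, d_4 = (813 - 27^2)/3 = 84/3 = 28, a_4 = floor((28 + 27)/28) = 1.
  m_5 = 28*1 - 27 = 1, d_5 = (813 - 1^2)/28 = 812/28 = 29, a_5 = floor((28 + 1)/29) = 1.
  m_6 = 29*1 - 1 = 28, d_6 = (813 - 28^2)/29 = 29/29 = 1, a_6 = floor((28 + 28)/1) = 56.
  m_7 = 1*56 - 28 = 28, d_7 = (813 - 28^2)/1 = 29/1 = 29: (m_7, d_7) = (m_1, d_1) = (28, 29), so from here the quotients repeat a_1, ..., a_6; the period length is 6.
So sqrt(813) = [28; (1, 1, 18, 1, 1, 56)] with period length k = 6.
k is even, so the fundamental solution of x^2 - 813y^2 = 1 is (p_{k-1}, q_{k-1}) = (p_5, q_5); compute convergents through index 5.
Convergents (p_i = a_i*p_{i-1} + p_{i-2}, q_i = a_i*q_{i-1} + q_{i-2} with p_{-2}=0, p_{-1}=1, q_{-2}=1, q_{-1}=0):
  i=0: a_0=28, p_0 = 28*1 + 0 = 28, q_0 = 28*0 + 1 = 1.
  i=1: a_1=1, p_1 = 1*28 + 1 = 29, q_1 = 1*1 + 0 = 1.
  i=2: a_2=1, p_2 = 1*29 + 28 = 57, q_2 = 1*1 + 1 = 2.
  i=3: a_3=18, p_3 = 18*57 + 29 = 1055, q_3 = 18*2 + 1 = 37.
  i=4: a_4=1, p_4 = 1*1055 + 57 = 1112, q_4 = 1*37 + 2 = 39.
  i=5: a_5=1, p_5 = 1*1112 + 1055 = 2167, q_5 = 1*39 + 37 = 76.
Check: 2167^2 - 813*76^2 = 4695889 - 4695888 = 1, so (x, y) = (2167, 76) solves the equation, and by the theorem it is the least positive solution.

(x, y) = (2167, 76)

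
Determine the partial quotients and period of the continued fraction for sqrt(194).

Write x_i = (sqrt(194) + m_i)/d_i with (m_0, d_0) = (0, 1). a_0 = floor(sqrt(194)) = 13, since 13^2 = 169 <= 194 < 196 = 14^2.
Iterate m_{i+1} = d_i*a_i - m_i, d_{i+1} = (194 - m_{i+1}^2)/d_i, a_{i+1} = floor((a_0 + m_{i+1})/d_{i+1}):
  m_1 = 1*13 - 0 = 13, d_1 = (194 - 13^2)/1 = 25/1 = 25, a_1 = floor((13 + 13)/25) = 1.
  m_2 = 25*1 - 13 = 12, d_2 = (194 - 12^2)/25 = 50/25 = 2, a_2 = floor((13 + 12)/2) = 12.
  m_3 = 2*12 - 12 = 12, d_3 = (194 - 12^2)/2 = 50/2 = 25, a_3 = floor((13 + 12)/25) = 1.
  m_4 = 25*1 - 12 = 13, d_4 = (194 - 13^2)/25 = 25/25 = 1, a_4 = floor((13 + 13)/1) = 26.
  m_5 = 1*26 - 13 = 13, d_5 = (194 - 13^2)/1 = 25/1 = 25: (m_5, d_5) = (m_1, d_1) = (13, 25), so from here the quotients repeat a_1, ..., a_4; the period length is 4.
Hence the expansion of sqrt(194) is a_0 = 13 followed by the repeating block 1, 12, 1, 26 (period 4).

[13; (1, 12, 1, 26)]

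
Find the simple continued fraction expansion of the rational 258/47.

Run the Euclidean algorithm on 258 and 47; the successive quotients are the partial quotients a_0, a_1, ... (each step inverts the fractional part left over by the previous one):
  258 = 5*47 + 23, so a_0 = 5.
  47 = 2*23 + 1, so a_1 = 2.
  23 = 23*1 + 0, so a_2 = 23.
The remainder reaches 0 after 3 divisions, so the expansion has 3 partial quotients, read off in order.

[5; 2, 23]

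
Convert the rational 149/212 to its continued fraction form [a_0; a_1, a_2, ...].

[0; 1, 2, 2, 1, 2, 1, 5]

Run the Euclidean algorithm on 149 and 212; the successive quotients are the partial quotients a_0, a_1, ... (each step inverts the fractional part left over by the previous one):
  149 = 0*212 + 149, so a_0 = 0.
  212 = 1*149 + 63, so a_1 = 1.
  149 = 2*63 + 23, so a_2 = 2.
  63 = 2*23 + 17, so a_3 = 2.
  23 = 1*17 + 6, so a_4 = 1.
  17 = 2*6 + 5, so a_5 = 2.
  6 = 1*5 + 1, so a_6 = 1.
  5 = 5*1 + 0, so a_7 = 5.
The remainder reaches 0 after 8 divisions, so the expansion has 8 partial quotients, read off in order.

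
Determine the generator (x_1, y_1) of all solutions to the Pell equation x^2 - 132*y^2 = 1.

(x, y) = (23, 2)

First expand sqrt(132) as a continued fraction. With x_i = (sqrt(132) + m_i)/d_i and (m_0, d_0) = (0, 1): a_0 = floor(sqrt(132)) = 11, since 11^2 = 121 <= 132 < 144 = 12^2.
Iterate m_{i+1} = d_i*a_i - m_i, d_{i+1} = (132 - m_{i+1}^2)/d_i, a_{i+1} = floor((a_0 + m_{i+1})/d_{i+1}):
  m_1 = 1*11 - 0 = 11, d_1 = (132 - 11^2)/1 = 11/1 = 11, a_1 = floor((11 + 11)/11) = 2.
  m_2 = 11*2 - 11 = 11, d_2 = (132 - 11^2)/11 = 11/11 = 1, a_2 = floor((11 + 11)/1) = 22.
  m_3 = 1*22 - 11 = 11, d_3 = (132 - 11^2)/1 = 11/1 = 11: (m_3, d_3) = (m_1, d_1) = (11, 11), so from here the quotients repeat a_1, a_2; the period length is 2.
So sqrt(132) = [11; (2, 22)] with period length k = 2.
k is even, so the fundamental solution of x^2 - 132y^2 = 1 is (p_{k-1}, q_{k-1}) = (p_1, q_1); compute convergents through index 1.
Convergents (p_i = a_i*p_{i-1} + p_{i-2}, q_i = a_i*q_{i-1} + q_{i-2} with p_{-2}=0, p_{-1}=1, q_{-2}=1, q_{-1}=0):
  i=0: a_0=11, p_0 = 11*1 + 0 = 11, q_0 = 11*0 + 1 = 1.
  i=1: a_1=2, p_1 = 2*11 + 1 = 23, q_1 = 2*1 + 0 = 2.
Check: 23^2 - 132*2^2 = 529 - 528 = 1, so (x, y) = (23, 2) solves the equation, and by the theorem it is the least positive solution.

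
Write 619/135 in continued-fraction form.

Run the Euclidean algorithm on 619 and 135; the successive quotients are the partial quotients a_0, a_1, ... (each step inverts the fractional part left over by the previous one):
  619 = 4*135 + 79, so a_0 = 4.
  135 = 1*79 + 56, so a_1 = 1.
  79 = 1*56 + 23, so a_2 = 1.
  56 = 2*23 + 10, so a_3 = 2.
  23 = 2*10 + 3, so a_4 = 2.
  10 = 3*3 + 1, so a_5 = 3.
  3 = 3*1 + 0, so a_6 = 3.
The remainder reaches 0 after 7 divisions, so the expansion has 7 partial quotients, read off in order.

[4; 1, 1, 2, 2, 3, 3]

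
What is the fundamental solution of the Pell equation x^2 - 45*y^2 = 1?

First expand sqrt(45) as a continued fraction. With x_i = (sqrt(45) + m_i)/d_i and (m_0, d_0) = (0, 1): a_0 = floor(sqrt(45)) = 6, since 6^2 = 36 <= 45 < 49 = 7^2.
Iterate m_{i+1} = d_i*a_i - m_i, d_{i+1} = (45 - m_{i+1}^2)/d_i, a_{i+1} = floor((a_0 + m_{i+1})/d_{i+1}):
  m_1 = 1*6 - 0 = 6, d_1 = (45 - 6^2)/1 = 9/1 = 9, a_1 = floor((6 + 6)/9) = 1.
  m_2 = 9*1 - 6 = 3, d_2 = (45 - 3^2)/9 = 36/9 = 4, a_2 = floor((6 + 3)/4) = 2.
  m_3 = 4*2 - 3 = 5, d_3 = (45 - 5^2)/4 = 20/4 = 5, a_3 = floor((6 + 5)/5) = 2.
  m_4 = 5*2 - 5 = 5, d_4 = (45 - 5^2)/5 = 20/5 = 4, a_4 = floor((6 + 5)/4) = 2.
  m_5 = 4*2 - 5 = 3, d_5 = (45 - 3^2)/4 = 36/4 = 9, a_5 = floor((6 + 3)/9) = 1.
  m_6 = 9*1 - 3 = 6, d_6 = (45 - 6^2)/9 = 9/9 = 1, a_6 = floor((6 + 6)/1) = 12.
  m_7 = 1*12 - 6 = 6, d_7 = (45 - 6^2)/1 = 9/1 = 9: (m_7, d_7) = (m_1, d_1) = (6, 9), so from here the quotients repeat a_1, ..., a_6; the period length is 6.
So sqrt(45) = [6; (1, 2, 2, 2, 1, 12)] with period length k = 6.
k is even, so the fundamental solution of x^2 - 45y^2 = 1 is (p_{k-1}, q_{k-1}) = (p_5, q_5); compute convergents through index 5.
Convergents (p_i = a_i*p_{i-1} + p_{i-2}, q_i = a_i*q_{i-1} + q_{i-2} with p_{-2}=0, p_{-1}=1, q_{-2}=1, q_{-1}=0):
  i=0: a_0=6, p_0 = 6*1 + 0 = 6, q_0 = 6*0 + 1 = 1.
  i=1: a_1=1, p_1 = 1*6 + 1 = 7, q_1 = 1*1 + 0 = 1.
  i=2: a_2=2, p_2 = 2*7 + 6 = 20, q_2 = 2*1 + 1 = 3.
  i=3: a_3=2, p_3 = 2*20 + 7 = 47, q_3 = 2*3 + 1 = 7.
  i=4: a_4=2, p_4 = 2*47 + 20 = 114, q_4 = 2*7 + 3 = 17.
  i=5: a_5=1, p_5 = 1*114 + 47 = 161, q_5 = 1*17 + 7 = 24.
Check: 161^2 - 45*24^2 = 25921 - 25920 = 1, so (x, y) = (161, 24) solves the equation, and by the theorem it is the least positive solution.

(x, y) = (161, 24)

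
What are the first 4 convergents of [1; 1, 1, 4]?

1/1, 2/1, 3/2, 14/9

Using the convergent recurrence p_i = a_i*p_{i-1} + p_{i-2}, q_i = a_i*q_{i-1} + q_{i-2} with p_{-2}=0, p_{-1}=1, q_{-2}=1, q_{-1}=0:
  i=0: a_0=1, p_0 = 1*1 + 0 = 1, q_0 = 1*0 + 1 = 1.
  i=1: a_1=1, p_1 = 1*1 + 1 = 2, q_1 = 1*1 + 0 = 1.
  i=2: a_2=1, p_2 = 1*2 + 1 = 3, q_2 = 1*1 + 1 = 2.
  i=3: a_3=4, p_3 = 4*3 + 2 = 14, q_3 = 4*2 + 1 = 9.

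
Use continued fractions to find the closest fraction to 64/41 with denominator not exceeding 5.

8/5

Expand x = 64/41 as a continued fraction with the Euclidean algorithm:
  64 = 1*41 + 23, so a_0 = 1.
  41 = 1*23 + 18, so a_1 = 1.
  23 = 1*18 + 5, so a_2 = 1.
  18 = 3*5 + 3, so a_3 = 3.
  5 = 1*3 + 2, so a_4 = 1.
  3 = 1*2 + 1, so a_5 = 1.
  2 = 2*1 + 0, so a_6 = 2.
so x = [1; 1, 1, 3, 1, 1, 2].
Convergents (p_i = a_i*p_{i-1} + p_{i-2}, q_i = a_i*q_{i-1} + q_{i-2} with p_{-2}=0, p_{-1}=1, q_{-2}=1, q_{-1}=0), until the denominator exceeds 5:
  i=0: a_0=1, p_0 = 1*1 + 0 = 1, q_0 = 1*0 + 1 = 1.
  i=1: a_1=1, p_1 = 1*1 + 1 = 2, q_1 = 1*1 + 0 = 1.
  i=2: a_2=1, p_2 = 1*2 + 1 = 3, q_2 = 1*1 + 1 = 2.
  i=3: a_3=3, p_3 = 3*3 + 2 = 11, q_3 = 3*2 + 1 = 7.
q_3 = 7 > 5, so the last convergent with denominator <= 5 is p_2/q_2 = 3/2.
The closest fraction with denominator <= 5 is either p_2/q_2 or the intermediate fraction (k*p_2 + p_1)/(k*q_2 + q_1) with the largest k >= 1 whose denominator stays <= 5; these approach x as k grows, and every other convergent or intermediate fraction in range is farther away.
Largest k: floor((5 - q_1)/q_2) = floor((5 - 1)/2) = 2.
That gives (2*3 + 2)/(2*2 + 1) = 8/5.
Compare the errors: |x - 3/2| = |64*2 - 3*41|/(41*2) = 5/82, and |x - 8/5| = |64*5 - 8*41|/(41*5) = 8/205.
Cross-multiplying, 8*82 = 656 < 1025 = 5*205, so 8/205 is smaller: the intermediate fraction 8/5 is closer to x than 3/2.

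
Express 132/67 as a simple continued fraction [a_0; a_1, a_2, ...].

[1; 1, 32, 2]

Run the Euclidean algorithm on 132 and 67; the successive quotients are the partial quotients a_0, a_1, ... (each step inverts the fractional part left over by the previous one):
  132 = 1*67 + 65, so a_0 = 1.
  67 = 1*65 + 2, so a_1 = 1.
  65 = 32*2 + 1, so a_2 = 32.
  2 = 2*1 + 0, so a_3 = 2.
The remainder reaches 0 after 4 divisions, so the expansion has 4 partial quotients, read off in order.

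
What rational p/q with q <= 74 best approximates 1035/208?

209/42

Expand x = 1035/208 as a continued fraction with the Euclidean algorithm:
  1035 = 4*208 + 203, so a_0 = 4.
  208 = 1*203 + 5, so a_1 = 1.
  203 = 40*5 + 3, so a_2 = 40.
  5 = 1*3 + 2, so a_3 = 1.
  3 = 1*2 + 1, so a_4 = 1.
  2 = 2*1 + 0, so a_5 = 2.
so x = [4; 1, 40, 1, 1, 2].
Convergents (p_i = a_i*p_{i-1} + p_{i-2}, q_i = a_i*q_{i-1} + q_{i-2} with p_{-2}=0, p_{-1}=1, q_{-2}=1, q_{-1}=0), until the denominator exceeds 74:
  i=0: a_0=4, p_0 = 4*1 + 0 = 4, q_0 = 4*0 + 1 = 1.
  i=1: a_1=1, p_1 = 1*4 + 1 = 5, q_1 = 1*1 + 0 = 1.
  i=2: a_2=40, p_2 = 40*5 + 4 = 204, q_2 = 40*1 + 1 = 41.
  i=3: a_3=1, p_3 = 1*204 + 5 = 209, q_3 = 1*41 + 1 = 42.
  i=4: a_4=1, p_4 = 1*209 + 204 = 413, q_4 = 1*42 + 41 = 83.
q_4 = 83 > 74, so the last convergent with denominator <= 74 is p_3/q_3 = 209/42.
The closest fraction with denominator <= 74 is either p_3/q_3 or the intermediate fraction (k*p_3 + p_2)/(k*q_3 + q_2) with the largest k >= 1 whose denominator stays <= 74; these approach x as k grows, and every other convergent or intermediate fraction in range is farther away.
Largest k: floor((74 - q_2)/q_3) = floor((74 - 41)/42) = 0.
Since k = 0, no intermediate fraction beyond p_3/q_3 has denominator <= 74, so the convergent 209/42 is the closest (its error is |1035*42 - 209*208|/(208*42) = 2/8736).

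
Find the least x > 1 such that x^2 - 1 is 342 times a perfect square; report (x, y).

(x, y) = (37, 2)

First expand sqrt(342) as a continued fraction. With x_i = (sqrt(342) + m_i)/d_i and (m_0, d_0) = (0, 1): a_0 = floor(sqrt(342)) = 18, since 18^2 = 324 <= 342 < 361 = 19^2.
Iterate m_{i+1} = d_i*a_i - m_i, d_{i+1} = (342 - m_{i+1}^2)/d_i, a_{i+1} = floor((a_0 + m_{i+1})/d_{i+1}):
  m_1 = 1*18 - 0 = 18, d_1 = (342 - 18^2)/1 = 18/1 = 18, a_1 = floor((18 + 18)/18) = 2.
  m_2 = 18*2 - 18 = 18, d_2 = (342 - 18^2)/18 = 18/18 = 1, a_2 = floor((18 + 18)/1) = 36.
  m_3 = 1*36 - 18 = 18, d_3 = (342 - 18^2)/1 = 18/1 = 18: (m_3, d_3) = (m_1, d_1) = (18, 18), so from here the quotients repeat a_1, a_2; the period length is 2.
So sqrt(342) = [18; (2, 36)] with period length k = 2.
k is even, so the fundamental solution of x^2 - 342y^2 = 1 is (p_{k-1}, q_{k-1}) = (p_1, q_1); compute convergents through index 1.
Convergents (p_i = a_i*p_{i-1} + p_{i-2}, q_i = a_i*q_{i-1} + q_{i-2} with p_{-2}=0, p_{-1}=1, q_{-2}=1, q_{-1}=0):
  i=0: a_0=18, p_0 = 18*1 + 0 = 18, q_0 = 18*0 + 1 = 1.
  i=1: a_1=2, p_1 = 2*18 + 1 = 37, q_1 = 2*1 + 0 = 2.
Check: 37^2 - 342*2^2 = 1369 - 1368 = 1, so (x, y) = (37, 2) solves the equation, and by the theorem it is the least positive solution.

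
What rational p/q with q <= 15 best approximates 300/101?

3/1

Expand x = 300/101 as a continued fraction with the Euclidean algorithm:
  300 = 2*101 + 98, so a_0 = 2.
  101 = 1*98 + 3, so a_1 = 1.
  98 = 32*3 + 2, so a_2 = 32.
  3 = 1*2 + 1, so a_3 = 1.
  2 = 2*1 + 0, so a_4 = 2.
so x = [2; 1, 32, 1, 2].
Convergents (p_i = a_i*p_{i-1} + p_{i-2}, q_i = a_i*q_{i-1} + q_{i-2} with p_{-2}=0, p_{-1}=1, q_{-2}=1, q_{-1}=0), until the denominator exceeds 15:
  i=0: a_0=2, p_0 = 2*1 + 0 = 2, q_0 = 2*0 + 1 = 1.
  i=1: a_1=1, p_1 = 1*2 + 1 = 3, q_1 = 1*1 + 0 = 1.
  i=2: a_2=32, p_2 = 32*3 + 2 = 98, q_2 = 32*1 + 1 = 33.
q_2 = 33 > 15, so the last convergent with denominator <= 15 is p_1/q_1 = 3/1.
The closest fraction with denominator <= 15 is either p_1/q_1 or the intermediate fraction (k*p_1 + p_0)/(k*q_1 + q_0) with the largest k >= 1 whose denominator stays <= 15; these approach x as k grows, and every other convergent or intermediate fraction in range is farther away.
Largest k: floor((15 - q_0)/q_1) = floor((15 - 1)/1) = 14.
That gives (14*3 + 2)/(14*1 + 1) = 44/15.
Compare the errors: |x - 3/1| = |300*1 - 3*101|/(101*1) = 3/101, and |x - 44/15| = |300*15 - 44*101|/(101*15) = 56/1515.
Cross-multiplying, 3*1515 = 4545 < 5656 = 56*101, so 3/101 is smaller: the convergent 3/1 is closer to x than 44/15.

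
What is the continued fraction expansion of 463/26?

[17; 1, 4, 5]

Run the Euclidean algorithm on 463 and 26; the successive quotients are the partial quotients a_0, a_1, ... (each step inverts the fractional part left over by the previous one):
  463 = 17*26 + 21, so a_0 = 17.
  26 = 1*21 + 5, so a_1 = 1.
  21 = 4*5 + 1, so a_2 = 4.
  5 = 5*1 + 0, so a_3 = 5.
The remainder reaches 0 after 4 divisions, so the expansion has 4 partial quotients, read off in order.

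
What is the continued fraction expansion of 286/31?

Run the Euclidean algorithm on 286 and 31; the successive quotients are the partial quotients a_0, a_1, ... (each step inverts the fractional part left over by the previous one):
  286 = 9*31 + 7, so a_0 = 9.
  31 = 4*7 + 3, so a_1 = 4.
  7 = 2*3 + 1, so a_2 = 2.
  3 = 3*1 + 0, so a_3 = 3.
The remainder reaches 0 after 4 divisions, so the expansion has 4 partial quotients, read off in order.

[9; 4, 2, 3]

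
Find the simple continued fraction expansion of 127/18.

[7; 18]

Run the Euclidean algorithm on 127 and 18; the successive quotients are the partial quotients a_0, a_1, ... (each step inverts the fractional part left over by the previous one):
  127 = 7*18 + 1, so a_0 = 7.
  18 = 18*1 + 0, so a_1 = 18.
The remainder reaches 0 after 2 divisions, so the expansion has 2 partial quotients, read off in order.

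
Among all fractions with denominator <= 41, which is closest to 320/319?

Expand x = 320/319 as a continued fraction with the Euclidean algorithm:
  320 = 1*319 + 1, so a_0 = 1.
  319 = 319*1 + 0, so a_1 = 319.
so x = [1; 319].
Convergents (p_i = a_i*p_{i-1} + p_{i-2}, q_i = a_i*q_{i-1} + q_{i-2} with p_{-2}=0, p_{-1}=1, q_{-2}=1, q_{-1}=0), until the denominator exceeds 41:
  i=0: a_0=1, p_0 = 1*1 + 0 = 1, q_0 = 1*0 + 1 = 1.
  i=1: a_1=319, p_1 = 319*1 + 1 = 320, q_1 = 319*1 + 0 = 319.
q_1 = 319 > 41, so the last convergent with denominator <= 41 is p_0/q_0 = 1/1.
The closest fraction with denominator <= 41 is either p_0/q_0 or the intermediate fraction (k*p_0 + p_{-1})/(k*q_0 + q_{-1}) with the largest k >= 1 whose denominator stays <= 41; these approach x as k grows, and every other convergent or intermediate fraction in range is farther away.
Largest k: floor((41 - q_{-1})/q_0) = floor((41 - 0)/1) = 41 (using the seeds p_{-1} = 1, q_{-1} = 0).
That gives (41*1 + 1)/(41*1 + 0) = 42/41.
Compare the errors: |x - 1/1| = |320*1 - 1*319|/(319*1) = 1/319, and |x - 42/41| = |320*41 - 42*319|/(319*41) = 278/13079.
Cross-multiplying, 1*13079 = 13079 < 88682 = 278*319, so 1/319 is smaller: the convergent 1/1 is closer to x than 42/41.

1/1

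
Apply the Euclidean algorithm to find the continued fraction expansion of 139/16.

[8; 1, 2, 5]

Run the Euclidean algorithm on 139 and 16; the successive quotients are the partial quotients a_0, a_1, ... (each step inverts the fractional part left over by the previous one):
  139 = 8*16 + 11, so a_0 = 8.
  16 = 1*11 + 5, so a_1 = 1.
  11 = 2*5 + 1, so a_2 = 2.
  5 = 5*1 + 0, so a_3 = 5.
The remainder reaches 0 after 4 divisions, so the expansion has 4 partial quotients, read off in order.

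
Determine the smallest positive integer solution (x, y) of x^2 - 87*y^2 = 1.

(x, y) = (28, 3)

First expand sqrt(87) as a continued fraction. With x_i = (sqrt(87) + m_i)/d_i and (m_0, d_0) = (0, 1): a_0 = floor(sqrt(87)) = 9, since 9^2 = 81 <= 87 < 100 = 10^2.
Iterate m_{i+1} = d_i*a_i - m_i, d_{i+1} = (87 - m_{i+1}^2)/d_i, a_{i+1} = floor((a_0 + m_{i+1})/d_{i+1}):
  m_1 = 1*9 - 0 = 9, d_1 = (87 - 9^2)/1 = 6/1 = 6, a_1 = floor((9 + 9)/6) = 3.
  m_2 = 6*3 - 9 = 9, d_2 = (87 - 9^2)/6 = 6/6 = 1, a_2 = floor((9 + 9)/1) = 18.
  m_3 = 1*18 - 9 = 9, d_3 = (87 - 9^2)/1 = 6/1 = 6: (m_3, d_3) = (m_1, d_1) = (9, 6), so from here the quotients repeat a_1, a_2; the period length is 2.
So sqrt(87) = [9; (3, 18)] with period length k = 2.
k is even, so the fundamental solution of x^2 - 87y^2 = 1 is (p_{k-1}, q_{k-1}) = (p_1, q_1); compute convergents through index 1.
Convergents (p_i = a_i*p_{i-1} + p_{i-2}, q_i = a_i*q_{i-1} + q_{i-2} with p_{-2}=0, p_{-1}=1, q_{-2}=1, q_{-1}=0):
  i=0: a_0=9, p_0 = 9*1 + 0 = 9, q_0 = 9*0 + 1 = 1.
  i=1: a_1=3, p_1 = 3*9 + 1 = 28, q_1 = 3*1 + 0 = 3.
Check: 28^2 - 87*3^2 = 784 - 783 = 1, so (x, y) = (28, 3) solves the equation, and by the theorem it is the least positive solution.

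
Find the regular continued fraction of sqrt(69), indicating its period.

[8; (3, 3, 1, 4, 1, 3, 3, 16)]

Write x_i = (sqrt(69) + m_i)/d_i with (m_0, d_0) = (0, 1). a_0 = floor(sqrt(69)) = 8, since 8^2 = 64 <= 69 < 81 = 9^2.
Iterate m_{i+1} = d_i*a_i - m_i, d_{i+1} = (69 - m_{i+1}^2)/d_i, a_{i+1} = floor((a_0 + m_{i+1})/d_{i+1}):
  m_1 = 1*8 - 0 = 8, d_1 = (69 - 8^2)/1 = 5/1 = 5, a_1 = floor((8 + 8)/5) = 3.
  m_2 = 5*3 - 8 = 7, d_2 = (69 - 7^2)/5 = 20/5 = 4, a_2 = floor((8 + 7)/4) = 3.
  m_3 = 4*3 - 7 = 5, d_3 = (69 - 5^2)/4 = 44/4 = 11, a_3 = floor((8 + 5)/11) = 1.
  m_4 = 11*1 - 5 = 6, d_4 = (69 - 6^2)/11 = 33/11 = 3, a_4 = floor((8 + 6)/3) = 4.
  m_5 = 3*4 - 6 = 6, d_5 = (69 - 6^2)/3 = 33/3 = 11, a_5 = floor((8 + 6)/11) = 1.
  m_6 = 11*1 - 6 = 5, d_6 = (69 - 5^2)/11 = 44/11 = 4, a_6 = floor((8 + 5)/4) = 3.
  m_7 = 4*3 - 5 = 7, d_7 = (69 - 7^2)/4 = 20/4 = 5, a_7 = floor((8 + 7)/5) = 3.
  m_8 = 5*3 - 7 = 8, d_8 = (69 - 8^2)/5 = 5/5 = 1, a_8 = floor((8 + 8)/1) = 16.
  m_9 = 1*16 - 8 = 8, d_9 = (69 - 8^2)/1 = 5/1 = 5: (m_9, d_9) = (m_1, d_1) = (8, 5), so from here the quotients repeat a_1, ..., a_8; the period length is 8.
Hence the expansion of sqrt(69) is a_0 = 8 followed by the repeating block 3, 3, 1, 4, 1, 3, 3, 16 (period 8).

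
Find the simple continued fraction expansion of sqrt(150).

Write x_i = (sqrt(150) + m_i)/d_i with (m_0, d_0) = (0, 1). a_0 = floor(sqrt(150)) = 12, since 12^2 = 144 <= 150 < 169 = 13^2.
Iterate m_{i+1} = d_i*a_i - m_i, d_{i+1} = (150 - m_{i+1}^2)/d_i, a_{i+1} = floor((a_0 + m_{i+1})/d_{i+1}):
  m_1 = 1*12 - 0 = 12, d_1 = (150 - 12^2)/1 = 6/1 = 6, a_1 = floor((12 + 12)/6) = 4.
  m_2 = 6*4 - 12 = 12, d_2 = (150 - 12^2)/6 = 6/6 = 1, a_2 = floor((12 + 12)/1) = 24.
  m_3 = 1*24 - 12 = 12, d_3 = (150 - 12^2)/1 = 6/1 = 6: (m_3, d_3) = (m_1, d_1) = (12, 6), so from here the quotients repeat a_1, a_2; the period length is 2.
Hence the expansion of sqrt(150) is a_0 = 12 followed by the repeating block 4, 24 (period 2).

[12; (4, 24)]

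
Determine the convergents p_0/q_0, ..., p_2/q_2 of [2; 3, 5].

2/1, 7/3, 37/16

Using the convergent recurrence p_i = a_i*p_{i-1} + p_{i-2}, q_i = a_i*q_{i-1} + q_{i-2} with p_{-2}=0, p_{-1}=1, q_{-2}=1, q_{-1}=0:
  i=0: a_0=2, p_0 = 2*1 + 0 = 2, q_0 = 2*0 + 1 = 1.
  i=1: a_1=3, p_1 = 3*2 + 1 = 7, q_1 = 3*1 + 0 = 3.
  i=2: a_2=5, p_2 = 5*7 + 2 = 37, q_2 = 5*3 + 1 = 16.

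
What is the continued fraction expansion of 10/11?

[0; 1, 10]

Run the Euclidean algorithm on 10 and 11; the successive quotients are the partial quotients a_0, a_1, ... (each step inverts the fractional part left over by the previous one):
  10 = 0*11 + 10, so a_0 = 0.
  11 = 1*10 + 1, so a_1 = 1.
  10 = 10*1 + 0, so a_2 = 10.
The remainder reaches 0 after 3 divisions, so the expansion has 3 partial quotients, read off in order.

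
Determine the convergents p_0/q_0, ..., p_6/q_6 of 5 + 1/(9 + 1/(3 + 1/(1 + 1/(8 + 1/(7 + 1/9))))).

Using the convergent recurrence p_i = a_i*p_{i-1} + p_{i-2}, q_i = a_i*q_{i-1} + q_{i-2} with p_{-2}=0, p_{-1}=1, q_{-2}=1, q_{-1}=0:
  i=0: a_0=5, p_0 = 5*1 + 0 = 5, q_0 = 5*0 + 1 = 1.
  i=1: a_1=9, p_1 = 9*5 + 1 = 46, q_1 = 9*1 + 0 = 9.
  i=2: a_2=3, p_2 = 3*46 + 5 = 143, q_2 = 3*9 + 1 = 28.
  i=3: a_3=1, p_3 = 1*143 + 46 = 189, q_3 = 1*28 + 9 = 37.
  i=4: a_4=8, p_4 = 8*189 + 143 = 1655, q_4 = 8*37 + 28 = 324.
  i=5: a_5=7, p_5 = 7*1655 + 189 = 11774, q_5 = 7*324 + 37 = 2305.
  i=6: a_6=9, p_6 = 9*11774 + 1655 = 107621, q_6 = 9*2305 + 324 = 21069.

5/1, 46/9, 143/28, 189/37, 1655/324, 11774/2305, 107621/21069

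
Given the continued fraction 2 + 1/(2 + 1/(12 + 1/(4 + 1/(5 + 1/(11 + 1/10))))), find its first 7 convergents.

Using the convergent recurrence p_i = a_i*p_{i-1} + p_{i-2}, q_i = a_i*q_{i-1} + q_{i-2} with p_{-2}=0, p_{-1}=1, q_{-2}=1, q_{-1}=0:
  i=0: a_0=2, p_0 = 2*1 + 0 = 2, q_0 = 2*0 + 1 = 1.
  i=1: a_1=2, p_1 = 2*2 + 1 = 5, q_1 = 2*1 + 0 = 2.
  i=2: a_2=12, p_2 = 12*5 + 2 = 62, q_2 = 12*2 + 1 = 25.
  i=3: a_3=4, p_3 = 4*62 + 5 = 253, q_3 = 4*25 + 2 = 102.
  i=4: a_4=5, p_4 = 5*253 + 62 = 1327, q_4 = 5*102 + 25 = 535.
  i=5: a_5=11, p_5 = 11*1327 + 253 = 14850, q_5 = 11*535 + 102 = 5987.
  i=6: a_6=10, p_6 = 10*14850 + 1327 = 149827, q_6 = 10*5987 + 535 = 60405.

2/1, 5/2, 62/25, 253/102, 1327/535, 14850/5987, 149827/60405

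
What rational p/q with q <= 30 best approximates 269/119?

Expand x = 269/119 as a continued fraction with the Euclidean algorithm:
  269 = 2*119 + 31, so a_0 = 2.
  119 = 3*31 + 26, so a_1 = 3.
  31 = 1*26 + 5, so a_2 = 1.
  26 = 5*5 + 1, so a_3 = 5.
  5 = 5*1 + 0, so a_4 = 5.
so x = [2; 3, 1, 5, 5].
Convergents (p_i = a_i*p_{i-1} + p_{i-2}, q_i = a_i*q_{i-1} + q_{i-2} with p_{-2}=0, p_{-1}=1, q_{-2}=1, q_{-1}=0), until the denominator exceeds 30:
  i=0: a_0=2, p_0 = 2*1 + 0 = 2, q_0 = 2*0 + 1 = 1.
  i=1: a_1=3, p_1 = 3*2 + 1 = 7, q_1 = 3*1 + 0 = 3.
  i=2: a_2=1, p_2 = 1*7 + 2 = 9, q_2 = 1*3 + 1 = 4.
  i=3: a_3=5, p_3 = 5*9 + 7 = 52, q_3 = 5*4 + 3 = 23.
  i=4: a_4=5, p_4 = 5*52 + 9 = 269, q_4 = 5*23 + 4 = 119.
q_4 = 119 > 30, so the last convergent with denominator <= 30 is p_3/q_3 = 52/23.
The closest fraction with denominator <= 30 is either p_3/q_3 or the intermediate fraction (k*p_3 + p_2)/(k*q_3 + q_2) with the largest k >= 1 whose denominator stays <= 30; these approach x as k grows, and every other convergent or intermediate fraction in range is farther away.
Largest k: floor((30 - q_2)/q_3) = floor((30 - 4)/23) = 1.
That gives (1*52 + 9)/(1*23 + 4) = 61/27.
Compare the errors: |x - 52/23| = |269*23 - 52*119|/(119*23) = 1/2737, and |x - 61/27| = |269*27 - 61*119|/(119*27) = 4/3213.
Cross-multiplying, 1*3213 = 3213 < 10948 = 4*2737, so 1/2737 is smaller: the convergent 52/23 is closer to x than 61/27.

52/23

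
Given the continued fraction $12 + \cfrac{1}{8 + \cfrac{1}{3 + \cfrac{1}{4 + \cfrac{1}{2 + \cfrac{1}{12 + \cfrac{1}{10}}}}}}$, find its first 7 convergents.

Using the convergent recurrence p_i = a_i*p_{i-1} + p_{i-2}, q_i = a_i*q_{i-1} + q_{i-2} with p_{-2}=0, p_{-1}=1, q_{-2}=1, q_{-1}=0:
  i=0: a_0=12, p_0 = 12*1 + 0 = 12, q_0 = 12*0 + 1 = 1.
  i=1: a_1=8, p_1 = 8*12 + 1 = 97, q_1 = 8*1 + 0 = 8.
  i=2: a_2=3, p_2 = 3*97 + 12 = 303, q_2 = 3*8 + 1 = 25.
  i=3: a_3=4, p_3 = 4*303 + 97 = 1309, q_3 = 4*25 + 8 = 108.
  i=4: a_4=2, p_4 = 2*1309 + 303 = 2921, q_4 = 2*108 + 25 = 241.
  i=5: a_5=12, p_5 = 12*2921 + 1309 = 36361, q_5 = 12*241 + 108 = 3000.
  i=6: a_6=10, p_6 = 10*36361 + 2921 = 366531, q_6 = 10*3000 + 241 = 30241.

12/1, 97/8, 303/25, 1309/108, 2921/241, 36361/3000, 366531/30241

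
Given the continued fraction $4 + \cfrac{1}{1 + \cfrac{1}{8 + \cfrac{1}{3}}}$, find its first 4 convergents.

4/1, 5/1, 44/9, 137/28

Using the convergent recurrence p_i = a_i*p_{i-1} + p_{i-2}, q_i = a_i*q_{i-1} + q_{i-2} with p_{-2}=0, p_{-1}=1, q_{-2}=1, q_{-1}=0:
  i=0: a_0=4, p_0 = 4*1 + 0 = 4, q_0 = 4*0 + 1 = 1.
  i=1: a_1=1, p_1 = 1*4 + 1 = 5, q_1 = 1*1 + 0 = 1.
  i=2: a_2=8, p_2 = 8*5 + 4 = 44, q_2 = 8*1 + 1 = 9.
  i=3: a_3=3, p_3 = 3*44 + 5 = 137, q_3 = 3*9 + 1 = 28.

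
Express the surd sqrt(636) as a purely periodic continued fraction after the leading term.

[25; (4, 1, 1, 3, 3, 12, 3, 3, 1, 1, 4, 50)]

Write x_i = (sqrt(636) + m_i)/d_i with (m_0, d_0) = (0, 1). a_0 = floor(sqrt(636)) = 25, since 25^2 = 625 <= 636 < 676 = 26^2.
Iterate m_{i+1} = d_i*a_i - m_i, d_{i+1} = (636 - m_{i+1}^2)/d_i, a_{i+1} = floor((a_0 + m_{i+1})/d_{i+1}):
  m_1 = 1*25 - 0 = 25, d_1 = (636 - 25^2)/1 = 11/1 = 11, a_1 = floor((25 + 25)/11) = 4.
  m_2 = 11*4 - 25 = 19, d_2 = (636 - 19^2)/11 = 275/11 = 25, a_2 = floor((25 + 19)/25) = 1.
  m_3 = 25*1 - 19 = 6, d_3 = (636 - 6^2)/25 = 600/25 = 24, a_3 = floor((25 + 6)/24) = 1.
  m_4 = 24*1 - 6 = 18, d_4 = (636 - 18^2)/24 = 312/24 = 13, a_4 = floor((25 + 18)/13) = 3.
  m_5 = 13*3 - 18 = 21, d_5 = (636 - 21^2)/13 = 195/13 = 15, a_5 = floor((25 + 21)/15) = 3.
  m_6 = 15*3 - 21 = 24, d_6 = (636 - 24^2)/15 = 60/15 = 4, a_6 = floor((25 + 24)/4) = 12.
  m_7 = 4*12 - 24 = 24, d_7 = (636 - 24^2)/4 = 60/4 = 15, a_7 = floor((25 + 24)/15) = 3.
  m_8 = 15*3 - 24 = 21, d_8 = (636 - 21^2)/15 = 195/15 = 13, a_8 = floor((25 + 21)/13) = 3.
  m_9 = 13*3 - 21 = 18, d_9 = (636 - 18^2)/13 = 312/13 = 24, a_9 = floor((25 + 18)/24) = 1.
  m_10 = 24*1 - 18 = 6, d_10 = (636 - 6^2)/24 = 600/24 = 25, a_10 = floor((25 + 6)/25) = 1.
  m_11 = 25*1 - 6 = 19, d_11 = (636 - 19^2)/25 = 275/25 = 11, a_11 = floor((25 + 19)/11) = 4.
  m_12 = 11*4 - 19 = 25, d_12 = (636 - 25^2)/11 = 11/11 = 1, a_12 = floor((25 + 25)/1) = 50.
  m_13 = 1*50 - 25 = 25, d_13 = (636 - 25^2)/1 = 11/1 = 11: (m_13, d_13) = (m_1, d_1) = (25, 11), so from here the quotients repeat a_1, ..., a_12; the period length is 12.
Hence the expansion of sqrt(636) is a_0 = 25 followed by the repeating block 4, 1, 1, 3, 3, 12, 3, 3, 1, 1, 4, 50 (period 12).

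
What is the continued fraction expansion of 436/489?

Run the Euclidean algorithm on 436 and 489; the successive quotients are the partial quotients a_0, a_1, ... (each step inverts the fractional part left over by the previous one):
  436 = 0*489 + 436, so a_0 = 0.
  489 = 1*436 + 53, so a_1 = 1.
  436 = 8*53 + 12, so a_2 = 8.
  53 = 4*12 + 5, so a_3 = 4.
  12 = 2*5 + 2, so a_4 = 2.
  5 = 2*2 + 1, so a_5 = 2.
  2 = 2*1 + 0, so a_6 = 2.
The remainder reaches 0 after 7 divisions, so the expansion has 7 partial quotients, read off in order.

[0; 1, 8, 4, 2, 2, 2]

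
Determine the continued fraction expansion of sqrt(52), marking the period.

Write x_i = (sqrt(52) + m_i)/d_i with (m_0, d_0) = (0, 1). a_0 = floor(sqrt(52)) = 7, since 7^2 = 49 <= 52 < 64 = 8^2.
Iterate m_{i+1} = d_i*a_i - m_i, d_{i+1} = (52 - m_{i+1}^2)/d_i, a_{i+1} = floor((a_0 + m_{i+1})/d_{i+1}):
  m_1 = 1*7 - 0 = 7, d_1 = (52 - 7^2)/1 = 3/1 = 3, a_1 = floor((7 + 7)/3) = 4.
  m_2 = 3*4 - 7 = 5, d_2 = (52 - 5^2)/3 = 27/3 = 9, a_2 = floor((7 + 5)/9) = 1.
  m_3 = 9*1 - 5 = 4, d_3 = (52 - 4^2)/9 = 36/9 = 4, a_3 = floor((7 + 4)/4) = 2.
  m_4 = 4*2 - 4 = 4, d_4 = (52 - 4^2)/4 = 36/4 = 9, a_4 = floor((7 + 4)/9) = 1.
  m_5 = 9*1 - 4 = 5, d_5 = (52 - 5^2)/9 = 27/9 = 3, a_5 = floor((7 + 5)/3) = 4.
  m_6 = 3*4 - 5 = 7, d_6 = (52 - 7^2)/3 = 3/3 = 1, a_6 = floor((7 + 7)/1) = 14.
  m_7 = 1*14 - 7 = 7, d_7 = (52 - 7^2)/1 = 3/1 = 3: (m_7, d_7) = (m_1, d_1) = (7, 3), so from here the quotients repeat a_1, ..., a_6; the period length is 6.
Hence the expansion of sqrt(52) is a_0 = 7 followed by the repeating block 4, 1, 2, 1, 4, 14 (period 6).

[7; (4, 1, 2, 1, 4, 14)]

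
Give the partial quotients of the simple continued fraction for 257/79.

[3; 3, 1, 19]

Run the Euclidean algorithm on 257 and 79; the successive quotients are the partial quotients a_0, a_1, ... (each step inverts the fractional part left over by the previous one):
  257 = 3*79 + 20, so a_0 = 3.
  79 = 3*20 + 19, so a_1 = 3.
  20 = 1*19 + 1, so a_2 = 1.
  19 = 19*1 + 0, so a_3 = 19.
The remainder reaches 0 after 4 divisions, so the expansion has 4 partial quotients, read off in order.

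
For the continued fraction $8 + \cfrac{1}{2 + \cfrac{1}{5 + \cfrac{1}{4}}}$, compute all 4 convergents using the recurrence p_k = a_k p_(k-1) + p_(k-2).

Using the convergent recurrence p_i = a_i*p_{i-1} + p_{i-2}, q_i = a_i*q_{i-1} + q_{i-2} with p_{-2}=0, p_{-1}=1, q_{-2}=1, q_{-1}=0:
  i=0: a_0=8, p_0 = 8*1 + 0 = 8, q_0 = 8*0 + 1 = 1.
  i=1: a_1=2, p_1 = 2*8 + 1 = 17, q_1 = 2*1 + 0 = 2.
  i=2: a_2=5, p_2 = 5*17 + 8 = 93, q_2 = 5*2 + 1 = 11.
  i=3: a_3=4, p_3 = 4*93 + 17 = 389, q_3 = 4*11 + 2 = 46.

8/1, 17/2, 93/11, 389/46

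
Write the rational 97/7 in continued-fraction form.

Run the Euclidean algorithm on 97 and 7; the successive quotients are the partial quotients a_0, a_1, ... (each step inverts the fractional part left over by the previous one):
  97 = 13*7 + 6, so a_0 = 13.
  7 = 1*6 + 1, so a_1 = 1.
  6 = 6*1 + 0, so a_2 = 6.
The remainder reaches 0 after 3 divisions, so the expansion has 3 partial quotients, read off in order.

[13; 1, 6]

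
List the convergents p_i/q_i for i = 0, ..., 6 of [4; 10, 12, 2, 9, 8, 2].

Using the convergent recurrence p_i = a_i*p_{i-1} + p_{i-2}, q_i = a_i*q_{i-1} + q_{i-2} with p_{-2}=0, p_{-1}=1, q_{-2}=1, q_{-1}=0:
  i=0: a_0=4, p_0 = 4*1 + 0 = 4, q_0 = 4*0 + 1 = 1.
  i=1: a_1=10, p_1 = 10*4 + 1 = 41, q_1 = 10*1 + 0 = 10.
  i=2: a_2=12, p_2 = 12*41 + 4 = 496, q_2 = 12*10 + 1 = 121.
  i=3: a_3=2, p_3 = 2*496 + 41 = 1033, q_3 = 2*121 + 10 = 252.
  i=4: a_4=9, p_4 = 9*1033 + 496 = 9793, q_4 = 9*252 + 121 = 2389.
  i=5: a_5=8, p_5 = 8*9793 + 1033 = 79377, q_5 = 8*2389 + 252 = 19364.
  i=6: a_6=2, p_6 = 2*79377 + 9793 = 168547, q_6 = 2*19364 + 2389 = 41117.

4/1, 41/10, 496/121, 1033/252, 9793/2389, 79377/19364, 168547/41117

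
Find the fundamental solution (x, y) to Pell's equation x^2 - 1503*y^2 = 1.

First expand sqrt(1503) as a continued fraction. With x_i = (sqrt(1503) + m_i)/d_i and (m_0, d_0) = (0, 1): a_0 = floor(sqrt(1503)) = 38, since 38^2 = 1444 <= 1503 < 1521 = 39^2.
Iterate m_{i+1} = d_i*a_i - m_i, d_{i+1} = (1503 - m_{i+1}^2)/d_i, a_{i+1} = floor((a_0 + m_{i+1})/d_{i+1}):
  m_1 = 1*38 - 0 = 38, d_1 = (1503 - 38^2)/1 = 59/1 = 59, a_1 = floor((38 + 38)/59) = 1.
  m_2 = 59*1 - 38 = 21, d_2 = (1503 - 21^2)/59 = 1062/59 = 18, a_2 = floor((38 + 21)/18) = 3.
  m_3 = 18*3 - 21 = 33, d_3 = (1503 - 33^2)/18 = 414/18 = 23, a_3 = floor((38 + 33)/23) = 3.
  m_4 = 23*3 - 33 = 36, d_4 = (1503 - 36^2)/23 = 207/23 = 9, a_4 = floor((38 + 36)/9) = 8.
  m_5 = 9*8 - 36 = 36, d_5 = (1503 - 36^2)/9 = 207/9 = 23, a_5 = floor((38 + 36)/23) = 3.
  m_6 = 23*3 - 36 = 33, d_6 = (1503 - 33^2)/23 = 414/23 = 18, a_6 = floor((38 + 33)/18) = 3.
  m_7 = 18*3 - 33 = 21, d_7 = (1503 - 21^2)/18 = 1062/18 = 59, a_7 = floor((38 + 21)/59) = 1.
  m_8 = 59*1 - 21 = 38, d_8 = (1503 - 38^2)/59 = 59/59 = 1, a_8 = floor((38 + 38)/1) = 76.
  m_9 = 1*76 - 38 = 38, d_9 = (1503 - 38^2)/1 = 59/1 = 59: (m_9, d_9) = (m_1, d_1) = (38, 59), so from here the quotients repeat a_1, ..., a_8; the period length is 8.
So sqrt(1503) = [38; (1, 3, 3, 8, 3, 3, 1, 76)] with period length k = 8.
k is even, so the fundamental solution of x^2 - 1503y^2 = 1 is (p_{k-1}, q_{k-1}) = (p_7, q_7); compute convergents through index 7.
Convergents (p_i = a_i*p_{i-1} + p_{i-2}, q_i = a_i*q_{i-1} + q_{i-2} with p_{-2}=0, p_{-1}=1, q_{-2}=1, q_{-1}=0):
  i=0: a_0=38, p_0 = 38*1 + 0 = 38, q_0 = 38*0 + 1 = 1.
  i=1: a_1=1, p_1 = 1*38 + 1 = 39, q_1 = 1*1 + 0 = 1.
  i=2: a_2=3, p_2 = 3*39 + 38 = 155, q_2 = 3*1 + 1 = 4.
  i=3: a_3=3, p_3 = 3*155 + 39 = 504, q_3 = 3*4 + 1 = 13.
  i=4: a_4=8, p_4 = 8*504 + 155 = 4187, q_4 = 8*13 + 4 = 108.
  i=5: a_5=3, p_5 = 3*4187 + 504 = 13065, q_5 = 3*108 + 13 = 337.
  i=6: a_6=3, p_6 = 3*13065 + 4187 = 43382, q_6 = 3*337 + 108 = 1119.
  i=7: a_7=1, p_7 = 1*43382 + 13065 = 56447, q_7 = 1*1119 + 337 = 1456.
Check: 56447^2 - 1503*1456^2 = 3186263809 - 3186263808 = 1, so (x, y) = (56447, 1456) solves the equation, and by the theorem it is the least positive solution.

(x, y) = (56447, 1456)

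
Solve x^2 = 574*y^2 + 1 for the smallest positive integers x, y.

First expand sqrt(574) as a continued fraction. With x_i = (sqrt(574) + m_i)/d_i and (m_0, d_0) = (0, 1): a_0 = floor(sqrt(574)) = 23, since 23^2 = 529 <= 574 < 576 = 24^2.
Iterate m_{i+1} = d_i*a_i - m_i, d_{i+1} = (574 - m_{i+1}^2)/d_i, a_{i+1} = floor((a_0 + m_{i+1})/d_{i+1}):
  m_1 = 1*23 - 0 = 23, d_1 = (574 - 23^2)/1 = 45/1 = 45, a_1 = floor((23 + 23)/45) = 1.
  m_2 = 45*1 - 23 = 22, d_2 = (574 - 22^2)/45 = 90/45 = 2, a_2 = floor((23 + 22)/2) = 22.
  m_3 = 2*22 - 22 = 22, d_3 = (574 - 22^2)/2 = 90/2 = 45, a_3 = floor((23 + 22)/45) = 1.
  m_4 = 45*1 - 22 = 23, d_4 = (574 - 23^2)/45 = 45/45 = 1, a_4 = floor((23 + 23)/1) = 46.
  m_5 = 1*46 - 23 = 23, d_5 = (574 - 23^2)/1 = 45/1 = 45: (m_5, d_5) = (m_1, d_1) = (23, 45), so from here the quotients repeat a_1, ..., a_4; the period length is 4.
So sqrt(574) = [23; (1, 22, 1, 46)] with period length k = 4.
k is even, so the fundamental solution of x^2 - 574y^2 = 1 is (p_{k-1}, q_{k-1}) = (p_3, q_3); compute convergents through index 3.
Convergents (p_i = a_i*p_{i-1} + p_{i-2}, q_i = a_i*q_{i-1} + q_{i-2} with p_{-2}=0, p_{-1}=1, q_{-2}=1, q_{-1}=0):
  i=0: a_0=23, p_0 = 23*1 + 0 = 23, q_0 = 23*0 + 1 = 1.
  i=1: a_1=1, p_1 = 1*23 + 1 = 24, q_1 = 1*1 + 0 = 1.
  i=2: a_2=22, p_2 = 22*24 + 23 = 551, q_2 = 22*1 + 1 = 23.
  i=3: a_3=1, p_3 = 1*551 + 24 = 575, q_3 = 1*23 + 1 = 24.
Check: 575^2 - 574*24^2 = 330625 - 330624 = 1, so (x, y) = (575, 24) solves the equation, and by the theorem it is the least positive solution.

(x, y) = (575, 24)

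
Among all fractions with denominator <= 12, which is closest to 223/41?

Expand x = 223/41 as a continued fraction with the Euclidean algorithm:
  223 = 5*41 + 18, so a_0 = 5.
  41 = 2*18 + 5, so a_1 = 2.
  18 = 3*5 + 3, so a_2 = 3.
  5 = 1*3 + 2, so a_3 = 1.
  3 = 1*2 + 1, so a_4 = 1.
  2 = 2*1 + 0, so a_5 = 2.
so x = [5; 2, 3, 1, 1, 2].
Convergents (p_i = a_i*p_{i-1} + p_{i-2}, q_i = a_i*q_{i-1} + q_{i-2} with p_{-2}=0, p_{-1}=1, q_{-2}=1, q_{-1}=0), until the denominator exceeds 12:
  i=0: a_0=5, p_0 = 5*1 + 0 = 5, q_0 = 5*0 + 1 = 1.
  i=1: a_1=2, p_1 = 2*5 + 1 = 11, q_1 = 2*1 + 0 = 2.
  i=2: a_2=3, p_2 = 3*11 + 5 = 38, q_2 = 3*2 + 1 = 7.
  i=3: a_3=1, p_3 = 1*38 + 11 = 49, q_3 = 1*7 + 2 = 9.
  i=4: a_4=1, p_4 = 1*49 + 38 = 87, q_4 = 1*9 + 7 = 16.
q_4 = 16 > 12, so the last convergent with denominator <= 12 is p_3/q_3 = 49/9.
The closest fraction with denominator <= 12 is either p_3/q_3 or the intermediate fraction (k*p_3 + p_2)/(k*q_3 + q_2) with the largest k >= 1 whose denominator stays <= 12; these approach x as k grows, and every other convergent or intermediate fraction in range is farther away.
Largest k: floor((12 - q_2)/q_3) = floor((12 - 7)/9) = 0.
Since k = 0, no intermediate fraction beyond p_3/q_3 has denominator <= 12, so the convergent 49/9 is the closest (its error is |223*9 - 49*41|/(41*9) = 2/369).

49/9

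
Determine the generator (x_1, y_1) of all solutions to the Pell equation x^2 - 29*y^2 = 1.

(x, y) = (9801, 1820)

First expand sqrt(29) as a continued fraction. With x_i = (sqrt(29) + m_i)/d_i and (m_0, d_0) = (0, 1): a_0 = floor(sqrt(29)) = 5, since 5^2 = 25 <= 29 < 36 = 6^2.
Iterate m_{i+1} = d_i*a_i - m_i, d_{i+1} = (29 - m_{i+1}^2)/d_i, a_{i+1} = floor((a_0 + m_{i+1})/d_{i+1}):
  m_1 = 1*5 - 0 = 5, d_1 = (29 - 5^2)/1 = 4/1 = 4, a_1 = floor((5 + 5)/4) = 2.
  m_2 = 4*2 - 5 = 3, d_2 = (29 - 3^2)/4 = 20/4 = 5, a_2 = floor((5 + 3)/5) = 1.
  m_3 = 5*1 - 3 = 2, d_3 = (29 - 2^2)/5 = 25/5 = 5, a_3 = floor((5 + 2)/5) = 1.
  m_4 = 5*1 - 2 = 3, d_4 = (29 - 3^2)/5 = 20/5 = 4, a_4 = floor((5 + 3)/4) = 2.
  m_5 = 4*2 - 3 = 5, d_5 = (29 - 5^2)/4 = 4/4 = 1, a_5 = floor((5 + 5)/1) = 10.
  m_6 = 1*10 - 5 = 5, d_6 = (29 - 5^2)/1 = 4/1 = 4: (m_6, d_6) = (m_1, d_1) = (5, 4), so from here the quotients repeat a_1, ..., a_5; the period length is 5.
So sqrt(29) = [5; (2, 1, 1, 2, 10)] with period length k = 5.
k is odd, so (p_{k-1}, q_{k-1}) only solves x^2 - 29y^2 = -1 and the fundamental solution of x^2 - 29y^2 = 1 is (p_{2k-1}, q_{2k-1}) = (p_9, q_9); compute convergents through index 9, running through the period twice.
Convergents (p_i = a_i*p_{i-1} + p_{i-2}, q_i = a_i*q_{i-1} + q_{i-2} with p_{-2}=0, p_{-1}=1, q_{-2}=1, q_{-1}=0):
  i=0: a_0=5, p_0 = 5*1 + 0 = 5, q_0 = 5*0 + 1 = 1.
  i=1: a_1=2, p_1 = 2*5 + 1 = 11, q_1 = 2*1 + 0 = 2.
  i=2: a_2=1, p_2 = 1*11 + 5 = 16, q_2 = 1*2 + 1 = 3.
  i=3: a_3=1, p_3 = 1*16 + 11 = 27, q_3 = 1*3 + 2 = 5.
  i=4: a_4=2, p_4 = 2*27 + 16 = 70, q_4 = 2*5 + 3 = 13.
  i=5: a_5=10, p_5 = 10*70 + 27 = 727, q_5 = 10*13 + 5 = 135.
  i=6: a_6=2, p_6 = 2*727 + 70 = 1524, q_6 = 2*135 + 13 = 283.
  i=7: a_7=1, p_7 = 1*1524 + 727 = 2251, q_7 = 1*283 + 135 = 418.
  i=8: a_8=1, p_8 = 1*2251 + 1524 = 3775, q_8 = 1*418 + 283 = 701.
  i=9: a_9=2, p_9 = 2*3775 + 2251 = 9801, q_9 = 2*701 + 418 = 1820.
Indeed p_4^2 - 29*q_4^2 = 4900 - 4901 = -1, not +1.
Check: 9801^2 - 29*1820^2 = 96059601 - 96059600 = 1, so (x, y) = (9801, 1820) solves the equation, and by the theorem it is the least positive solution.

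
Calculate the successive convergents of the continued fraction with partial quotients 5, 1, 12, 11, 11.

5/1, 6/1, 77/13, 853/144, 9460/1597

Using the convergent recurrence p_i = a_i*p_{i-1} + p_{i-2}, q_i = a_i*q_{i-1} + q_{i-2} with p_{-2}=0, p_{-1}=1, q_{-2}=1, q_{-1}=0:
  i=0: a_0=5, p_0 = 5*1 + 0 = 5, q_0 = 5*0 + 1 = 1.
  i=1: a_1=1, p_1 = 1*5 + 1 = 6, q_1 = 1*1 + 0 = 1.
  i=2: a_2=12, p_2 = 12*6 + 5 = 77, q_2 = 12*1 + 1 = 13.
  i=3: a_3=11, p_3 = 11*77 + 6 = 853, q_3 = 11*13 + 1 = 144.
  i=4: a_4=11, p_4 = 11*853 + 77 = 9460, q_4 = 11*144 + 13 = 1597.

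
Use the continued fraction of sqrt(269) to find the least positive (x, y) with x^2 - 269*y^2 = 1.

(x, y) = (13449, 820)

First expand sqrt(269) as a continued fraction. With x_i = (sqrt(269) + m_i)/d_i and (m_0, d_0) = (0, 1): a_0 = floor(sqrt(269)) = 16, since 16^2 = 256 <= 269 < 289 = 17^2.
Iterate m_{i+1} = d_i*a_i - m_i, d_{i+1} = (269 - m_{i+1}^2)/d_i, a_{i+1} = floor((a_0 + m_{i+1})/d_{i+1}):
  m_1 = 1*16 - 0 = 16, d_1 = (269 - 16^2)/1 = 13/1 = 13, a_1 = floor((16 + 16)/13) = 2.
  m_2 = 13*2 - 16 = 10, d_2 = (269 - 10^2)/13 = 169/13 = 13, a_2 = floor((16 + 10)/13) = 2.
  m_3 = 13*2 - 10 = 16, d_3 = (269 - 16^2)/13 = 13/13 = 1, a_3 = floor((16 + 16)/1) = 32.
  m_4 = 1*32 - 16 = 16, d_4 = (269 - 16^2)/1 = 13/1 = 13: (m_4, d_4) = (m_1, d_1) = (16, 13), so from here the quotients repeat a_1, ..., a_3; the period length is 3.
So sqrt(269) = [16; (2, 2, 32)] with period length k = 3.
k is odd, so (p_{k-1}, q_{k-1}) only solves x^2 - 269y^2 = -1 and the fundamental solution of x^2 - 269y^2 = 1 is (p_{2k-1}, q_{2k-1}) = (p_5, q_5); compute convergents through index 5, running through the period twice.
Convergents (p_i = a_i*p_{i-1} + p_{i-2}, q_i = a_i*q_{i-1} + q_{i-2} with p_{-2}=0, p_{-1}=1, q_{-2}=1, q_{-1}=0):
  i=0: a_0=16, p_0 = 16*1 + 0 = 16, q_0 = 16*0 + 1 = 1.
  i=1: a_1=2, p_1 = 2*16 + 1 = 33, q_1 = 2*1 + 0 = 2.
  i=2: a_2=2, p_2 = 2*33 + 16 = 82, q_2 = 2*2 + 1 = 5.
  i=3: a_3=32, p_3 = 32*82 + 33 = 2657, q_3 = 32*5 + 2 = 162.
  i=4: a_4=2, p_4 = 2*2657 + 82 = 5396, q_4 = 2*162 + 5 = 329.
  i=5: a_5=2, p_5 = 2*5396 + 2657 = 13449, q_5 = 2*329 + 162 = 820.
Indeed p_2^2 - 269*q_2^2 = 6724 - 6725 = -1, not +1.
Check: 13449^2 - 269*820^2 = 180875601 - 180875600 = 1, so (x, y) = (13449, 820) solves the equation, and by the theorem it is the least positive solution.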